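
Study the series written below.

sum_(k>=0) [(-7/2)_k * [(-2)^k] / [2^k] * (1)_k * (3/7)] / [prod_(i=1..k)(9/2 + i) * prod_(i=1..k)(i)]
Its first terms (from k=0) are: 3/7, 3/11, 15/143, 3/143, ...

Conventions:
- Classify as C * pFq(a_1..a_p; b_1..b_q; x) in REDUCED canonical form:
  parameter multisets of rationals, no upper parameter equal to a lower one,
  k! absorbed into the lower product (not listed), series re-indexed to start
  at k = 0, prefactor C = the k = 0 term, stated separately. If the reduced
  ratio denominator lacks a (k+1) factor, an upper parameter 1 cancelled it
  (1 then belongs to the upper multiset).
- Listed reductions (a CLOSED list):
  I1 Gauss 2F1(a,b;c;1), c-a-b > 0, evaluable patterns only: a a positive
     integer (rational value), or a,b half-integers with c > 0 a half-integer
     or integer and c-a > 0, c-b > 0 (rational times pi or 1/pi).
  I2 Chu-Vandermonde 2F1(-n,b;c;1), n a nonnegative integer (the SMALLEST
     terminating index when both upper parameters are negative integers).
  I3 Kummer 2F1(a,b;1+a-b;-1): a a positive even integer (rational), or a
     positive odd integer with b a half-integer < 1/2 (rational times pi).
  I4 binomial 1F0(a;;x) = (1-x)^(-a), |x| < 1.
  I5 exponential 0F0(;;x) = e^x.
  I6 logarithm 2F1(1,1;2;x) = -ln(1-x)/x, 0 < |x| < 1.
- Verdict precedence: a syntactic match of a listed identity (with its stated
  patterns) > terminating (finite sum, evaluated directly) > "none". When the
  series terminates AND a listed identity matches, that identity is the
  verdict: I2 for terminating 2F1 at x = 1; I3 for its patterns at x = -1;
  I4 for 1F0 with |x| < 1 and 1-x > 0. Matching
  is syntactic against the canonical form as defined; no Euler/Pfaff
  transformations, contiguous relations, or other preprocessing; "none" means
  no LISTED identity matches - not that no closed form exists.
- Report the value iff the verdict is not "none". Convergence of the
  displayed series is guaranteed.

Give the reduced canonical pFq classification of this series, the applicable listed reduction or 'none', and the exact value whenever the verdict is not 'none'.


Structural cue: with t_0 = 3/7, the product of the first k integers (C = 3/7) is k!.
Consecutive-term ratio: r(k) = (-1) * (k-7/2) (k+1) / [(k+11/2) (k+1)] ; factor over Q: parameters, x = (-1), and C = 3/7.

Reduced: x = -1, 2F1, upper = {-7/2, 1}, lower = {11/2}, C = 3/7. Verdict at x = -1: Kummer (I3) matches (x = -1; c = 11/2 equals 1+a-b for upper {-7/2, 1}: listed pattern). Its exact value is (135/512) * pi.


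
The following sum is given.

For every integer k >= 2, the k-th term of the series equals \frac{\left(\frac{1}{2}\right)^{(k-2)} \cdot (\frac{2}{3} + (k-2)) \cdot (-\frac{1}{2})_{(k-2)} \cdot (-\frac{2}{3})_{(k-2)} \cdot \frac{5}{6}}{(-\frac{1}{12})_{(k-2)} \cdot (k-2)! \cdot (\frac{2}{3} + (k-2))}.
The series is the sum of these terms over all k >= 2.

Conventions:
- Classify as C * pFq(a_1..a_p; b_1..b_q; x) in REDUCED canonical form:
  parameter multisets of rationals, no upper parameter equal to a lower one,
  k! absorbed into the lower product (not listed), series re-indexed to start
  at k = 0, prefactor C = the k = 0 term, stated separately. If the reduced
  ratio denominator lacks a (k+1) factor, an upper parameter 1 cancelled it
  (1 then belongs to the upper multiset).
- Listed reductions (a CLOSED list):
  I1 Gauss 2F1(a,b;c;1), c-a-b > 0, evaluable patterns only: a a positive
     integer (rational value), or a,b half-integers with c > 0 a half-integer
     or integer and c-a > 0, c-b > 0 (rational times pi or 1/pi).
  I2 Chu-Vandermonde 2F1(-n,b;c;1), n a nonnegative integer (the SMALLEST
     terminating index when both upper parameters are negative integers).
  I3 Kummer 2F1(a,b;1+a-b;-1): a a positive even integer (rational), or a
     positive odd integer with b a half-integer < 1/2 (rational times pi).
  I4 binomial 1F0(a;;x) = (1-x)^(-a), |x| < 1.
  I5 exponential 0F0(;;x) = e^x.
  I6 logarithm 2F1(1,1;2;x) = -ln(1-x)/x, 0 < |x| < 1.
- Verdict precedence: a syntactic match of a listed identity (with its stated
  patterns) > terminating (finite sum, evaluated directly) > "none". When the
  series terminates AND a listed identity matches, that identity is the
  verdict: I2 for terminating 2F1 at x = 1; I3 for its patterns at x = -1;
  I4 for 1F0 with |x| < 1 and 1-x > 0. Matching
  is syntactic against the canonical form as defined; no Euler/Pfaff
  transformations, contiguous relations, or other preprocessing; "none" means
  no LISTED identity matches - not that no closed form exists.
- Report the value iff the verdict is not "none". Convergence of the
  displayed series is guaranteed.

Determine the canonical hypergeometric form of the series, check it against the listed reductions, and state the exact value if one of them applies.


With C = \frac{5}{6}: the canonical form is 2F1(-\frac{2}{3}, -\frac{1}{2}; -\frac{1}{12}; \frac{1}{2}). Verdict: none. No listed pattern accepts 2F1(-\frac{2}{3}, -\frac{1}{2}; -\frac{1}{12}; \frac{1}{2}).

First insight: t_0 being \frac{5}{6}, k + 2/3 divides numerator and denominator alike; C = 5/6, x = 1/2 after cancelling.
Consecutive-term ratio: r(k) = \frac{1}{2} * (k-\frac{2}{3}) (k-\frac{1}{2}) / [(k-\frac{1}{12}) (k+1)] - poly over poly, x = \frac{1}{2} from leading terms; C = \frac{5}{6} at k = 0.


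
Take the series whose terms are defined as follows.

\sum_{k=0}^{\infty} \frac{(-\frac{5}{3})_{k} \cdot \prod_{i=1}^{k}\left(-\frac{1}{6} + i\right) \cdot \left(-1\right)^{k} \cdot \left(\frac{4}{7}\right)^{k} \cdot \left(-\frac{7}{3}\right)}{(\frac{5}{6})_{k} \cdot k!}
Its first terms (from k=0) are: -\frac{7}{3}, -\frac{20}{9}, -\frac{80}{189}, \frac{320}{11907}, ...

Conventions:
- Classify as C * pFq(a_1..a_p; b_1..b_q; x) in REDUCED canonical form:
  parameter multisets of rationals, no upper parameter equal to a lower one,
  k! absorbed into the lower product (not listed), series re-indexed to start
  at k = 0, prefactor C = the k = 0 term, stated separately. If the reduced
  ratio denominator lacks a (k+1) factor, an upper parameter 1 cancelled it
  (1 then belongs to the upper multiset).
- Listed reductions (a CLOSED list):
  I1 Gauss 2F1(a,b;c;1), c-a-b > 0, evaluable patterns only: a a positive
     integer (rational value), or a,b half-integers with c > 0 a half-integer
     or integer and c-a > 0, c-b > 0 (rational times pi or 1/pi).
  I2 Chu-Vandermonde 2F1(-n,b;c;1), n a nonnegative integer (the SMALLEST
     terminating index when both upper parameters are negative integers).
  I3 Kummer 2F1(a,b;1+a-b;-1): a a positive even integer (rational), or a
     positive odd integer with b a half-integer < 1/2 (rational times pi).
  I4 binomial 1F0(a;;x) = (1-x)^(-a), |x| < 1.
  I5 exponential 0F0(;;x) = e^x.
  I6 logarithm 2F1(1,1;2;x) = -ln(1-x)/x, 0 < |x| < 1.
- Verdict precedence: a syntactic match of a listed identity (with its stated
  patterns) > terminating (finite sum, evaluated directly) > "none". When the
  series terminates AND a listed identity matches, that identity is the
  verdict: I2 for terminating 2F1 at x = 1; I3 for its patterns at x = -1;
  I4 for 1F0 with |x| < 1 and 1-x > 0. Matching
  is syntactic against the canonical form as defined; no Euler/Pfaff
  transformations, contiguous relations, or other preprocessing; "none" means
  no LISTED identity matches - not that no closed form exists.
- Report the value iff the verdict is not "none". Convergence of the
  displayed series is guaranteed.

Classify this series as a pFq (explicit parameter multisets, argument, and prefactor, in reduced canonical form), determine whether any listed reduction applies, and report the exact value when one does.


x = -\frac{4}{7} here; the reduced form reads 1F0, upper {-\frac{5}{3}}, lower {-}, C = -\frac{7}{3}. Verdict: the I4 binomial reduction applies (the 1F0 binomial series: exponent 5/3, x = -\frac{4}{7}). Sum: \left(-\frac{7}{3}\right) \cdot \left(\frac{11}{7}\right)^{\frac{5}{3}}.

Key step: from the first term -\frac{7}{3}: the (-1)^k factor (prefactor -7/3) folds into the argument's sign.
Term ratio: r(k) = -\frac{4}{7} * (k-\frac{5}{3}) / [(k+1)] ; factor over Q: parameters, x = -\frac{4}{7}, and C = -\frac{7}{3}.


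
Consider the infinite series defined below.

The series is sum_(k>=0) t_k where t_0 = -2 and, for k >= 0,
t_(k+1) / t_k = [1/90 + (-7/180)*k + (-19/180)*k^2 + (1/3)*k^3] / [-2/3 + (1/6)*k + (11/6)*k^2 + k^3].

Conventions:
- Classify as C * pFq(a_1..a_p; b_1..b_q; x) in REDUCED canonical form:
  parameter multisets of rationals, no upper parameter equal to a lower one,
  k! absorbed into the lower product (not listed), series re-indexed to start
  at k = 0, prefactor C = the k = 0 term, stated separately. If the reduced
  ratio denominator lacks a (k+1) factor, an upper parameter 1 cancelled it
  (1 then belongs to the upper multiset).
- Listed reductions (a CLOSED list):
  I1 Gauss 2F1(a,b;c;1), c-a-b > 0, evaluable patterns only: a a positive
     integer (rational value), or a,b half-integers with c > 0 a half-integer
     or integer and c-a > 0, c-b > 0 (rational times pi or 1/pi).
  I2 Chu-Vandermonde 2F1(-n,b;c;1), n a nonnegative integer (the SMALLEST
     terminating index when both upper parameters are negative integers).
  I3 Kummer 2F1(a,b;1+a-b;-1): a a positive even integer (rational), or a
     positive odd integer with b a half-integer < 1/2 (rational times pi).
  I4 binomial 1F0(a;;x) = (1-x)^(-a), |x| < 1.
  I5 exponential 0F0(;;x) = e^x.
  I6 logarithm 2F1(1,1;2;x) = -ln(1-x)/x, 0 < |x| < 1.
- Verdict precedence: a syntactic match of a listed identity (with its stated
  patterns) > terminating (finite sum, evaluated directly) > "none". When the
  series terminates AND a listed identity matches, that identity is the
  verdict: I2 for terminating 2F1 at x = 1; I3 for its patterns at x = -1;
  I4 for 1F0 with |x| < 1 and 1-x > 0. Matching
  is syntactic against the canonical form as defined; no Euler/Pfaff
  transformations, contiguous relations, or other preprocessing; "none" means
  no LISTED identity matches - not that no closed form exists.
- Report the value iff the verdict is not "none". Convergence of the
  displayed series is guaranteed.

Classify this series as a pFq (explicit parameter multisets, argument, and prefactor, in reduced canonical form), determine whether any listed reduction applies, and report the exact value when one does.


The tell: x = (1/3) and the expanded ratio factors over Q; C = -2, roots give parameters.
Adjacent-term ratio: r(k) = (1/3) * (k-2/5) (k-1/4) (k+1/3) / [(k-1/2) (k+4/3) (k+1)] - rational; roots negated = parameters, x = (1/3), C = -2.

At argument 1/3: a 3F2 with upper {-2/5, -1/4, 1/3}, lower {-1/2, 4/3}, scaled by C = -2. Verdict: none (x = 1/3): each listed identity misses the multisets {-2/5, -1/4, 1/3} ; {-1/2, 4/3}.


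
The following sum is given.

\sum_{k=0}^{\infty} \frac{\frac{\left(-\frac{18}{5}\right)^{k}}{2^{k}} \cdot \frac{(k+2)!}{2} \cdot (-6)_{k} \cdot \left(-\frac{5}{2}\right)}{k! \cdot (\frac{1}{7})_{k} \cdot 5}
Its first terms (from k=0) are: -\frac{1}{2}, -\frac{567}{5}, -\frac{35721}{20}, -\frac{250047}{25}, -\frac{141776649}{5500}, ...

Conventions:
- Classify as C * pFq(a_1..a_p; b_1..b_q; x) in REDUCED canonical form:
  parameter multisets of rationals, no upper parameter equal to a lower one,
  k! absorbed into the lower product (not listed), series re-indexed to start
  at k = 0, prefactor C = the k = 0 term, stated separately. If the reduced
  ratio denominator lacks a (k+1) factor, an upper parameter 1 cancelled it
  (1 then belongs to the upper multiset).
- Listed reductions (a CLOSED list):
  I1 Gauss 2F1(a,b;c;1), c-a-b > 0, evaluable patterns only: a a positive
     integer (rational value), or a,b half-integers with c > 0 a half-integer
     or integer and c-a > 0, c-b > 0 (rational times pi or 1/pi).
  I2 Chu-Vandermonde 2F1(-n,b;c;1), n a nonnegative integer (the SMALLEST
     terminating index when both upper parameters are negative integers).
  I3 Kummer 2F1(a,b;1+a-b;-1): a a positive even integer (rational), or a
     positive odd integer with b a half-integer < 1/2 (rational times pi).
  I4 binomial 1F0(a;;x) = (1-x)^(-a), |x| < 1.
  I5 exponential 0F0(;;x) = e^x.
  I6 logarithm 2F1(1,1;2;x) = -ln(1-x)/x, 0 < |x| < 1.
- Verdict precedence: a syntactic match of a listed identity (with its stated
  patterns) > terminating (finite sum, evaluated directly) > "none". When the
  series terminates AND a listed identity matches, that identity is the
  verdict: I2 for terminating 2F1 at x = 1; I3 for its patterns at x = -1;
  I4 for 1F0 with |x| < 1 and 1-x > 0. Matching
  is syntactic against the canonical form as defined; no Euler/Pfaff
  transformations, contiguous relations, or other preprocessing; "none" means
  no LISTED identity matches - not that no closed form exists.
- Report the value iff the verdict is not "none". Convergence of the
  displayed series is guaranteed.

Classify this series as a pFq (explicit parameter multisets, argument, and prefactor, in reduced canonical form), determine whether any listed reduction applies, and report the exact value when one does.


First insight: x = -\frac{9}{5} and the constant factors (C = -1/2, x = -9/5) combine into one prefactor.
Consecutive-term ratio: r(k) = -\frac{9}{5} * (k-6) (k+3) / [(k+\frac{1}{7}) (k+1)] - rational in k, leading ratio -\frac{9}{5}; with t_0 = -\frac{1}{2}, classification follows.

This is -\frac{1}{2} * 2F1(-6, 3; \frac{1}{7}; -\frac{9}{5}) in reduced canonical form. Verdict: terminating - upper -6 stops the sum at k = 6; the 7 terms are added exactly. Sum: -\frac{834122226991}{9968750}.


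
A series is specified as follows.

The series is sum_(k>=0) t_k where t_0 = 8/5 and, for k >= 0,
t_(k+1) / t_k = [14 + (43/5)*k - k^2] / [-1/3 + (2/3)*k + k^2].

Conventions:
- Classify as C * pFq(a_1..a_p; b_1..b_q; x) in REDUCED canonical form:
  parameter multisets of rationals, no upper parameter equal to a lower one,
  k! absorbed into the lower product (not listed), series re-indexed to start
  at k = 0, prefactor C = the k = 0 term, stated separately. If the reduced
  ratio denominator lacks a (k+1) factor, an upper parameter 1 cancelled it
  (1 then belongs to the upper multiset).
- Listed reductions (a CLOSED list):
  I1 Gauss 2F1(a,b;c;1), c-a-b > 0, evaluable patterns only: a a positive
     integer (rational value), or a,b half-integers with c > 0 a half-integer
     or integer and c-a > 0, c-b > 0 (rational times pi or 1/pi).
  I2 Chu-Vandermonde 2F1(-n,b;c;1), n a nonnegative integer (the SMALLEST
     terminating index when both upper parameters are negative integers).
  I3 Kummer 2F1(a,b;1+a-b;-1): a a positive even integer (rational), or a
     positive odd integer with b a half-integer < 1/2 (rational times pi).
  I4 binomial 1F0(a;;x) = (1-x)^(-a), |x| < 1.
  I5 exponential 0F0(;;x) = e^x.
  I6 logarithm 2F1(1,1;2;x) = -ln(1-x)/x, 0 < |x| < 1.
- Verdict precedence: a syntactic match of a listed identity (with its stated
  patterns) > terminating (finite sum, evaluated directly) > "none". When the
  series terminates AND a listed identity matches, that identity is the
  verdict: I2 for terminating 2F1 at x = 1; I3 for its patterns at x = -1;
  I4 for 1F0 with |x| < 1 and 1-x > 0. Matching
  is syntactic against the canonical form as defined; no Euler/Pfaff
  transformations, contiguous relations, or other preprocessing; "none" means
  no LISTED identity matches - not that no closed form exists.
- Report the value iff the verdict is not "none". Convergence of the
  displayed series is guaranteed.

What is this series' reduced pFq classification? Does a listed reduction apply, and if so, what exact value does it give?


At argument -1: a 2F1 with upper {-10, 7/5}, lower {-1/3}, scaled by C = 8/5. Verdict: terminating at k = 10: the factor (-10)_k kills every later term; summing the 11 survivors is exact. Hence: -3666836061389504/28076171875.

Key step: x = (-1) and roots of the ratio polynomials (prefactor 8/5) are the negated parameters.
Ratio: r(k) = (-1) * (k-10) (k+7/5) / [(k-1/3) (k+1)] - rational in k, leading ratio (-1); with t_0 = 8/5, classification follows.


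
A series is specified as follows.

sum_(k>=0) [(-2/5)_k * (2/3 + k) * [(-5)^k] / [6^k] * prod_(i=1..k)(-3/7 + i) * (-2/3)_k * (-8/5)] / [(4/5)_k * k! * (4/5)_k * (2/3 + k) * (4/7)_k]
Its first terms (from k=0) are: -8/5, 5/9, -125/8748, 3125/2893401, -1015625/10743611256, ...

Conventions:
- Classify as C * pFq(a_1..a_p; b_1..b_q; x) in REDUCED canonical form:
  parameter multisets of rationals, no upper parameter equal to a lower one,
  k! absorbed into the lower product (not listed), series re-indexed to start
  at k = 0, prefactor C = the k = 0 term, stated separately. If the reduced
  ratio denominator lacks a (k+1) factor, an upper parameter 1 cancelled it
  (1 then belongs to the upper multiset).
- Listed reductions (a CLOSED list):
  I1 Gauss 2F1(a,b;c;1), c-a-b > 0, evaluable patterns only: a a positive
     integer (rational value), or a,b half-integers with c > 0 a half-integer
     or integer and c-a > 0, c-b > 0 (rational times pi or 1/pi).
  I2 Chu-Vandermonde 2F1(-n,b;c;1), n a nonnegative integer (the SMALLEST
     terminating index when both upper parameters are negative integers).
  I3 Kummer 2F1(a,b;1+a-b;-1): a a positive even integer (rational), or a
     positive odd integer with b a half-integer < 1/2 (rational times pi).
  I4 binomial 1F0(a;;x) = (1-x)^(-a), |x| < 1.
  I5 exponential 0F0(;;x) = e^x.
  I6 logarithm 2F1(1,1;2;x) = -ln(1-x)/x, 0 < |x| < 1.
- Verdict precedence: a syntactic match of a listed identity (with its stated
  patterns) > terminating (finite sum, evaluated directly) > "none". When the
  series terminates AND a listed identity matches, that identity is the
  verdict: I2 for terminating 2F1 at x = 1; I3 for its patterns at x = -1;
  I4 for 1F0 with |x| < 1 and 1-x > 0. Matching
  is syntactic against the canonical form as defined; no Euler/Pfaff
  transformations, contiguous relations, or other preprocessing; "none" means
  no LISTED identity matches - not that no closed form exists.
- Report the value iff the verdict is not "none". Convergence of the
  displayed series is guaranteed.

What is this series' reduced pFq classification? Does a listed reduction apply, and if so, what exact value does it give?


Key step: with t_0 = -8/5, the two geometric factors (prefactor -8/5) combine into one argument.
Consecutive-term ratio: r(k) = (-5/6) * (k-2/3) (k-2/5) / [(k+4/5) (k+4/5) (k+1)] - rational in k. x = (-5/6); t_0 = -8/5; negate the roots.

With C = -8/5: the canonical form is 2F2(-2/3, -2/5; 4/5, 4/5; -5/6). Verdict: none here - no I1-I6 shape fits x = -5/6 with lower {4/5, 4/5}.


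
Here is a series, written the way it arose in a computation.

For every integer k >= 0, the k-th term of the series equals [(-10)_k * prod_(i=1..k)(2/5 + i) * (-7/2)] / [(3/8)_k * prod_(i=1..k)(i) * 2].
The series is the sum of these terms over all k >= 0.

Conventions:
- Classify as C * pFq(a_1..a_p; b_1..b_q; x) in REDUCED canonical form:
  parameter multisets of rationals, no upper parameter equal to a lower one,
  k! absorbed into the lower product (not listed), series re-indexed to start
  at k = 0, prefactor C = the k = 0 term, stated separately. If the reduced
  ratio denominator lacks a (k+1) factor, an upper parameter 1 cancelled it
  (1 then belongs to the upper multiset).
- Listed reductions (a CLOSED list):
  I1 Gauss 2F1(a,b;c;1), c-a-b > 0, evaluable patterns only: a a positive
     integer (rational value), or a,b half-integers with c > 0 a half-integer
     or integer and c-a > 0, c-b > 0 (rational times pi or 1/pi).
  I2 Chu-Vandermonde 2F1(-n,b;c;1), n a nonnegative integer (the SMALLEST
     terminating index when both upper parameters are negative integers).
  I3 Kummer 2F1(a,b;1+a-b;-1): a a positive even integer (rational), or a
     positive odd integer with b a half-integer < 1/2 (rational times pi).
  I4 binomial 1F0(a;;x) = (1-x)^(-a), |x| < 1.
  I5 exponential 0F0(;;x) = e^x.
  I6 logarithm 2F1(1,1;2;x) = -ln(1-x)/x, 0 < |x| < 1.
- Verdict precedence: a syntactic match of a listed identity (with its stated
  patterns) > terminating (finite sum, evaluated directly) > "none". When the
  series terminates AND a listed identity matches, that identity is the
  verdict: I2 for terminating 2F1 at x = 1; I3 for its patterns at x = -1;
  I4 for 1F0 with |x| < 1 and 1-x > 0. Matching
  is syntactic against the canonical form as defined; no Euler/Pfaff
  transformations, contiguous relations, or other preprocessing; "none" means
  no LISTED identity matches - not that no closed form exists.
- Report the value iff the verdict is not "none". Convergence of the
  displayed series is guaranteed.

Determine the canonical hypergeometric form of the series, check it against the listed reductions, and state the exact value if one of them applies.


Prefactor -7/4, argument 1: 2F1 with upper {-10, 7/5} over lower {3/8}. Verdict: this is the Chu-Vandermonde identity I2 (terminating 2F1 at x = 1 with n = 10, b = 7/5, c = 3/8). Value: -667942194384283/141925825195312500.

Structural cue: with t_0 = -7/4, the product of the first k integers (C = -7/4, x = 1) is k!.
Consecutive-term ratio: r(k) = 1 * (k-10) (k+7/5) / [(k+3/8) (k+1)] ; factor over Q: parameters, x = 1, and C = -7/4.


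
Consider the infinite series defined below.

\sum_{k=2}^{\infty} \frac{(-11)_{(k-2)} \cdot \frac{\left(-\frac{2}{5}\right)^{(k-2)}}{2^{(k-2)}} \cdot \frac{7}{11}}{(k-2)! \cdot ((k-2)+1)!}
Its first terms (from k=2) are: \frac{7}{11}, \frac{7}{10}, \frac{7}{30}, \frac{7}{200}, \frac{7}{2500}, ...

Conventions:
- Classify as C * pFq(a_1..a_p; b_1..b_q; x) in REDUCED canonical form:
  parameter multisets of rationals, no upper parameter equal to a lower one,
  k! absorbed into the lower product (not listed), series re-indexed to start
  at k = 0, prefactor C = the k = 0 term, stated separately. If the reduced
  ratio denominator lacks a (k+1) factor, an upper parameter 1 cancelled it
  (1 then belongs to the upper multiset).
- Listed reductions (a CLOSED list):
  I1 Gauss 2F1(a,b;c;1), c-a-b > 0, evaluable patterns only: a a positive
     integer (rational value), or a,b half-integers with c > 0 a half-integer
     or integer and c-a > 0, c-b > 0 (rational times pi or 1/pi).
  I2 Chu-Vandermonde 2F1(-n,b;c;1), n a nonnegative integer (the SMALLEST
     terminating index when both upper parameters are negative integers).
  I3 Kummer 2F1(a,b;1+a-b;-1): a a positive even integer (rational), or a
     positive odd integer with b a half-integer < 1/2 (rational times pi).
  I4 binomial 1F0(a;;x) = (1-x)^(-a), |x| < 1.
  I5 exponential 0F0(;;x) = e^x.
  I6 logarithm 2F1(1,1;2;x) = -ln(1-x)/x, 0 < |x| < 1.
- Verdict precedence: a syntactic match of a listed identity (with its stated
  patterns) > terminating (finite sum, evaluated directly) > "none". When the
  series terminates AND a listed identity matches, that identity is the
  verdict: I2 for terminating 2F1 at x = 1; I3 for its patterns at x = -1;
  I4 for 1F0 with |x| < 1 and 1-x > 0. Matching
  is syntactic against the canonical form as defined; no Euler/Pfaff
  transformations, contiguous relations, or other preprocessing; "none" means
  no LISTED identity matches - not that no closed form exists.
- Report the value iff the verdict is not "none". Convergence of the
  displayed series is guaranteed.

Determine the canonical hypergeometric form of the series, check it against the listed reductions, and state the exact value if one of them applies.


At argument -\frac{1}{5}: a 1F1 with upper {-11}, lower {2}, scaled by C = \frac{7}{11}. Verdict: terminating - upper parameter -11 makes this a finite sum (last index 11), evaluated exactly. Hence: \frac{59086483931657161}{36753750000000000}.

Structural cue: with t_0 = \frac{7}{11}, the denominator's factorial ratio (prefactor 7/11) is a lower Pochhammer.
Term ratio: r(k) = -\frac{1}{5} * (k-11) / [(k+2) (k+1)] - rational in k. x = -\frac{1}{5}; t_0 = \frac{7}{11}; negate the roots.


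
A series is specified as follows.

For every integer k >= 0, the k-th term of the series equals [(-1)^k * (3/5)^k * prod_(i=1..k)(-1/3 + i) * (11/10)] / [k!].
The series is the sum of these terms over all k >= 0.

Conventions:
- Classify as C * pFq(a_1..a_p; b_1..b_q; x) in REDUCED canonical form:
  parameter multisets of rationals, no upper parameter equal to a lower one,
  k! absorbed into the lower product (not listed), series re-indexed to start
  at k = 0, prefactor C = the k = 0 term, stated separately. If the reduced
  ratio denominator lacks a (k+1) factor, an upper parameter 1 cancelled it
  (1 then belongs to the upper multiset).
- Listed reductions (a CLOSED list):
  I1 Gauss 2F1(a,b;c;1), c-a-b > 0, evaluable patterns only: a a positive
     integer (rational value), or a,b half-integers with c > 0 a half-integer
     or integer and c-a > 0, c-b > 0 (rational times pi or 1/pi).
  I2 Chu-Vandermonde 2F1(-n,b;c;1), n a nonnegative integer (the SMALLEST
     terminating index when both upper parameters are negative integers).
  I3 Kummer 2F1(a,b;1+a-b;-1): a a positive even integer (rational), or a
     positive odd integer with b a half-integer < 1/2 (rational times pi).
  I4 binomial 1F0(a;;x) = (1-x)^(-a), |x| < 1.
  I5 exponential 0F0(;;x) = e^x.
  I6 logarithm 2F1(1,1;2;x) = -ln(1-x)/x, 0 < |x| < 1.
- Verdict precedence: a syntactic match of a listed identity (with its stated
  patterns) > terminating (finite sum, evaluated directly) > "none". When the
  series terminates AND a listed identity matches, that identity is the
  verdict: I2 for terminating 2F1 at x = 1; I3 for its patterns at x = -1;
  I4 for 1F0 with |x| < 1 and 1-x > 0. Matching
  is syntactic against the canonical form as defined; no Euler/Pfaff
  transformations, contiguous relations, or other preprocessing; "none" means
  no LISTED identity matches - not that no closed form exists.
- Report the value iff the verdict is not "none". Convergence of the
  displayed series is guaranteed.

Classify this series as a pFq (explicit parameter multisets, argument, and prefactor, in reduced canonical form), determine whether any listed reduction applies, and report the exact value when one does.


With C = 11/10: the canonical form is 1F0(2/3; -; -3/5). Verdict: the binomial series (I4) fires (the 1F0 binomial series: exponent -2/3, x = -3/5). Exact value: (11/10) * (8/5)^(-2/3).

First insight: x = (-3/5) and the (-1)^k factor (C = 11/10) folds into the argument's sign.
Ratio: r(k) = (-3/5) * (k+2/3) / [(k+1)] - rational; roots negated = parameters, x = (-3/5), C = 11/10.


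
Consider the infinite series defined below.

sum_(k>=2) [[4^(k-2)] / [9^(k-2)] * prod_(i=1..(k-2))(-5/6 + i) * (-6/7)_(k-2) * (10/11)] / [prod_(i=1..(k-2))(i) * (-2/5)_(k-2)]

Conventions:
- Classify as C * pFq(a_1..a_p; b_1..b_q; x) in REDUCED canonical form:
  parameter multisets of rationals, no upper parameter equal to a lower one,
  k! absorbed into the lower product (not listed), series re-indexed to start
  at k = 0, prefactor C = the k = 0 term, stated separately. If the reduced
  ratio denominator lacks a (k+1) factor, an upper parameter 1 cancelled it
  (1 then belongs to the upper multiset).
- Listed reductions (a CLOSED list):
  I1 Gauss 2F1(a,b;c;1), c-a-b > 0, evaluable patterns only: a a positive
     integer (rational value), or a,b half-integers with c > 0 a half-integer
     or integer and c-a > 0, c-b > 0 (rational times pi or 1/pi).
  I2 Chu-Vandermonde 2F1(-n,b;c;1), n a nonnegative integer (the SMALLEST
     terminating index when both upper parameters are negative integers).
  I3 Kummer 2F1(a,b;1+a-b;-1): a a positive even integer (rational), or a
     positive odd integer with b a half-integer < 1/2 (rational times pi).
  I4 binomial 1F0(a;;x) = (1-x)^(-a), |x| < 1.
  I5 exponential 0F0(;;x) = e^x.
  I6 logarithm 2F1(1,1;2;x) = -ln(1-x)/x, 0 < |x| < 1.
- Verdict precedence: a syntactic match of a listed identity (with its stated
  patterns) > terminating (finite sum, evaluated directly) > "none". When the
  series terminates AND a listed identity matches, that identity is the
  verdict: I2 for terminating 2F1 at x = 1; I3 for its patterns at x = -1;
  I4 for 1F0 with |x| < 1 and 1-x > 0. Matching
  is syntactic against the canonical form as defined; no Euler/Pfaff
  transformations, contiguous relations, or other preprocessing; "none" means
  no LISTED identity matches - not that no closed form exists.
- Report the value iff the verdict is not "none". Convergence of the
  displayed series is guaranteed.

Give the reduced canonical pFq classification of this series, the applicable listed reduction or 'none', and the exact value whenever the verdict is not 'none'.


Key observation: t_0 being 10/11, the product of the first k integers (prefactor 10/11) is k!.
Adjacent-term ratio: r(k) = (4/9) * (k-6/7) (k+1/6) / [(k-2/5) (k+1)] - rational in k, leading ratio (4/9); with t_0 = 10/11, classification follows.

With C = 10/11: the canonical form is 2F1(-6/7, 1/6; -2/5; 4/9). Verdict: none - at argument 4/9 the multisets {-6/7, 1/6} ; {-2/5} match no listed identity.


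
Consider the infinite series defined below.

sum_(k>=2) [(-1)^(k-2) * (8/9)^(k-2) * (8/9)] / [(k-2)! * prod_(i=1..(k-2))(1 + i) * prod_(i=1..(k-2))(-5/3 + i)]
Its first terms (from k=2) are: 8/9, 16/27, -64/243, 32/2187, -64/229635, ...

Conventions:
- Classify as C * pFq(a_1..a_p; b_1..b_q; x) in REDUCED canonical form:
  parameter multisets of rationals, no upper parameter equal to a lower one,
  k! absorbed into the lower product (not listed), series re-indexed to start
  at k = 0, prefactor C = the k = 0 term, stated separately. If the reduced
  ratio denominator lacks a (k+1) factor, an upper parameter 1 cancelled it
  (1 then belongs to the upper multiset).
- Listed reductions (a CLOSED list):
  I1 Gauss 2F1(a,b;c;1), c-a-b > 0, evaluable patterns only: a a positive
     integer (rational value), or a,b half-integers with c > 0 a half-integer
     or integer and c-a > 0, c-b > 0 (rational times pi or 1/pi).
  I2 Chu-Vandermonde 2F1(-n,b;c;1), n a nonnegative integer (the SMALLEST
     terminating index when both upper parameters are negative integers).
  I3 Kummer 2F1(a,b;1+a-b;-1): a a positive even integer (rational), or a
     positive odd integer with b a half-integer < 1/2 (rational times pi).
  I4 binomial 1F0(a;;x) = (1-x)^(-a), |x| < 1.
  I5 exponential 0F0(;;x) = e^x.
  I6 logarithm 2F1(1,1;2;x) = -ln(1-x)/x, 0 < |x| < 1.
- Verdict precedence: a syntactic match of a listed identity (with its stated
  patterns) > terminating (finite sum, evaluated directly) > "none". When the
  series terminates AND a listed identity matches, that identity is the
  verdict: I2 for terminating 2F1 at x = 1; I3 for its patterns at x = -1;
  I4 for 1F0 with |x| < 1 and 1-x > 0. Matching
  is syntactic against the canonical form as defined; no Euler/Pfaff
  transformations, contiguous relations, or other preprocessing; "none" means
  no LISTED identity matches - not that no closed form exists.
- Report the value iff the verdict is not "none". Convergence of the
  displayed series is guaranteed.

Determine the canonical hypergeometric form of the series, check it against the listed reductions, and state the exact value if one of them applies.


Prefactor 8/9, argument -8/9: 0F2 with upper {-} over lower {-2/3, 2}. Verdict: none. Every listed pattern misses the 0F2 form at -8/9, upper {-}.

Structural cue: from the first term 8/9: the lower running product (C = 8/9) is a rising factorial.
Ratio: r(k) = (-8/9) * 1 / [(k-2/3) (k+2) (k+1)] ; factor over Q: parameters, x = (-8/9), and C = 8/9.


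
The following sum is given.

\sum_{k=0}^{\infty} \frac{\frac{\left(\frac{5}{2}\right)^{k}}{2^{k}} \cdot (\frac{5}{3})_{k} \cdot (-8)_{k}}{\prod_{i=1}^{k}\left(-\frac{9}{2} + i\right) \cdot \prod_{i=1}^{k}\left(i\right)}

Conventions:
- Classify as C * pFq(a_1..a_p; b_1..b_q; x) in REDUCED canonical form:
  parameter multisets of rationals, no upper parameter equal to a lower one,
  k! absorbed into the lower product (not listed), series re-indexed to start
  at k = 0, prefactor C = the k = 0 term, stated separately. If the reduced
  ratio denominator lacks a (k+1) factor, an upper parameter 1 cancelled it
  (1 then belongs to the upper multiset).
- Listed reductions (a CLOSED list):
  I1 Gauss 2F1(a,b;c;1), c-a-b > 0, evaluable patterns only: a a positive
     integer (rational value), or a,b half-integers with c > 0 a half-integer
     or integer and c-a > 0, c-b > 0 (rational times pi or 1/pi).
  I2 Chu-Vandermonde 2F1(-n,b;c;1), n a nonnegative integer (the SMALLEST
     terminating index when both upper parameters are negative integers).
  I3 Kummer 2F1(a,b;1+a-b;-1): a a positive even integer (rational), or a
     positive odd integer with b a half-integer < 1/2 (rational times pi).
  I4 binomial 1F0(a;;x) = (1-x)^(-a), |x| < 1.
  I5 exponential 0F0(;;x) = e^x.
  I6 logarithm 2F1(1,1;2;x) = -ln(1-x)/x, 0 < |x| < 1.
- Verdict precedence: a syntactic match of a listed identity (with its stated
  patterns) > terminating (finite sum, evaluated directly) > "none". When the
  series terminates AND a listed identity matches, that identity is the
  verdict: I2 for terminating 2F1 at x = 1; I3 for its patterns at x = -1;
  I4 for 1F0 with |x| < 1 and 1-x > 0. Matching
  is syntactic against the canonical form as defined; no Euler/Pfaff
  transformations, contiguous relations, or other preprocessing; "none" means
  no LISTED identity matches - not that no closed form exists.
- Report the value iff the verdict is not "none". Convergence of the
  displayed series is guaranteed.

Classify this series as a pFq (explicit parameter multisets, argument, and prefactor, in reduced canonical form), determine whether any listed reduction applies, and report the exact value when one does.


This is 1 * 2F1(-8, \frac{5}{3}; -\frac{7}{2}; \frac{5}{4}) in reduced canonical form. Verdict: terminating at k = 8: the factor (-8)_k kills every later term; summing the 9 survivors is exact. Exact value: \frac{149803211}{826686}.

Key observation: from the first term 1: the lower running product (C = 1, x = 5/4) is a rising factorial.
Ratio: r(k) = \frac{5}{4} * (k-8) (k+\frac{5}{3}) / [(k-\frac{7}{2}) (k+1)] - poly over poly, x = \frac{5}{4} from leading terms; C = 1 at k = 0.


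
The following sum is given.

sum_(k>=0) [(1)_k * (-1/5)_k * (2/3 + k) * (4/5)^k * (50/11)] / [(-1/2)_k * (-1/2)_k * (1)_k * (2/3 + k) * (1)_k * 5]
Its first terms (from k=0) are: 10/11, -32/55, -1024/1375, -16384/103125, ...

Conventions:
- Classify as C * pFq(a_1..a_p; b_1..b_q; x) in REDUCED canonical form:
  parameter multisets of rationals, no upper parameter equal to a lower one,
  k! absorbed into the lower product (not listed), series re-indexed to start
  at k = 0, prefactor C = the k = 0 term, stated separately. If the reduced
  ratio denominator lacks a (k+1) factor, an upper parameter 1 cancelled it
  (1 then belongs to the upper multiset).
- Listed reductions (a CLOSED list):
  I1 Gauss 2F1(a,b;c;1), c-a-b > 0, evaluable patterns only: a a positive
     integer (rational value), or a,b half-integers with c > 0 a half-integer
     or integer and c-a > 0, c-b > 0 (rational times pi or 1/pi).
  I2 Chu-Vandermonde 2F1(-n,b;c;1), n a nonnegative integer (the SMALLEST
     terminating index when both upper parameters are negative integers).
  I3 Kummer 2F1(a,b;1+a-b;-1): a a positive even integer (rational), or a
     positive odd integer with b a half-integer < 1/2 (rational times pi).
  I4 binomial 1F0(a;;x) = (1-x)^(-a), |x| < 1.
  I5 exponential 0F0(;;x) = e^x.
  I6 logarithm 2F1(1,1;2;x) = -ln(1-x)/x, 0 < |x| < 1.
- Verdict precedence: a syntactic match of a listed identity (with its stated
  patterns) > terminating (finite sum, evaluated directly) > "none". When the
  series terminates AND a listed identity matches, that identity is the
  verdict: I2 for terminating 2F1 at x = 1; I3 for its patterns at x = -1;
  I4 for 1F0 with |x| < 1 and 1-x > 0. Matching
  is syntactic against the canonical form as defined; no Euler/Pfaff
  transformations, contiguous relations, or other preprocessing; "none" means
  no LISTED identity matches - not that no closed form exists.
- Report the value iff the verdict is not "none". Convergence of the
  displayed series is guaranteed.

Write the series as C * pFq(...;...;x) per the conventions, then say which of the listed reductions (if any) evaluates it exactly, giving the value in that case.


The series (x = 4/5) is 1F2: upper {-1/5}, lower {-1/2, -1/2}, prefactor 10/11. Verdict: none. No listed pattern accepts 1F2(-1/5; -1/2, -1/2; 4/5).

The tell: x = (4/5) and k + 2/3 divides numerator and denominator alike; C = 10/11, x = 4/5 after cancelling.
Step ratio: r(k) = (4/5) * (k-1/5) / [(k-1/2) (k-1/2) (k+1)] - rational in k, leading ratio (4/5); with t_0 = 10/11, classification follows.


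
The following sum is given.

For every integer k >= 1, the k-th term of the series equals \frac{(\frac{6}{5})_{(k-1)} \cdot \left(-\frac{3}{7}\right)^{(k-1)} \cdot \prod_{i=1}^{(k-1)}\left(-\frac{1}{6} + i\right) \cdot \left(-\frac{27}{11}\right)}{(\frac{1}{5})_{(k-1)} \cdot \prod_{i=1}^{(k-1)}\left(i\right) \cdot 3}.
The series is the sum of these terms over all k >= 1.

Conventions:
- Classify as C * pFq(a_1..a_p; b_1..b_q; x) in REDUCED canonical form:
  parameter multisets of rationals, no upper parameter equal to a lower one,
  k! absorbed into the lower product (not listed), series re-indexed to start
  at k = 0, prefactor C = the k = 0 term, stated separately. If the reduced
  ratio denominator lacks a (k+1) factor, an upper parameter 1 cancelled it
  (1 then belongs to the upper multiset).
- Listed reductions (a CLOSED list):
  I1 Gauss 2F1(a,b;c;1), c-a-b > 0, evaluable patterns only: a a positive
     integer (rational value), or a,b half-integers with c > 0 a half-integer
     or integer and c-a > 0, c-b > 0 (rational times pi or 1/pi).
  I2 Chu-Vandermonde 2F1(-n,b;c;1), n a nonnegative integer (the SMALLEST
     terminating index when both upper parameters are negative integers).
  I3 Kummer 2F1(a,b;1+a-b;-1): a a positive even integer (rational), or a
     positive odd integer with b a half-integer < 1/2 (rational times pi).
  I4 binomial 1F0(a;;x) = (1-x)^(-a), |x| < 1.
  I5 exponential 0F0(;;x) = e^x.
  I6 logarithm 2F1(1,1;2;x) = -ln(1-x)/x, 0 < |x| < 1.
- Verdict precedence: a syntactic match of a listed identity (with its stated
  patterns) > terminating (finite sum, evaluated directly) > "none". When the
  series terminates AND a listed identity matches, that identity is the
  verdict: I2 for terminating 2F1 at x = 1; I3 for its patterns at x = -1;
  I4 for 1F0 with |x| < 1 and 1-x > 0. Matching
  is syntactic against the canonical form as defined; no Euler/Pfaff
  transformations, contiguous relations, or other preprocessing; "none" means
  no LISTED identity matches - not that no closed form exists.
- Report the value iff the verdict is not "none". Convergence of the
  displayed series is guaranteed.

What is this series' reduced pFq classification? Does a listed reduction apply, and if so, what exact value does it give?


This is -\frac{9}{11} * 2F1(\frac{5}{6}, \frac{6}{5}; \frac{1}{5}; -\frac{3}{7}) in reduced canonical form. Verdict: none (x = -\frac{3}{7}): each listed identity misses the multisets {\frac{5}{6}, \frac{6}{5}} ; {\frac{1}{5}}.

Key observation: x = -\frac{3}{7} and the running product (prefactor -9/11) telescopes to a rising factorial.
Step ratio: r(k) = -\frac{3}{7} * (k+\frac{5}{6}) (k+\frac{6}{5}) / [(k+\frac{1}{5}) (k+1)] - rational in k, leading ratio -\frac{3}{7}; with t_0 = -\frac{9}{11}, classification follows.


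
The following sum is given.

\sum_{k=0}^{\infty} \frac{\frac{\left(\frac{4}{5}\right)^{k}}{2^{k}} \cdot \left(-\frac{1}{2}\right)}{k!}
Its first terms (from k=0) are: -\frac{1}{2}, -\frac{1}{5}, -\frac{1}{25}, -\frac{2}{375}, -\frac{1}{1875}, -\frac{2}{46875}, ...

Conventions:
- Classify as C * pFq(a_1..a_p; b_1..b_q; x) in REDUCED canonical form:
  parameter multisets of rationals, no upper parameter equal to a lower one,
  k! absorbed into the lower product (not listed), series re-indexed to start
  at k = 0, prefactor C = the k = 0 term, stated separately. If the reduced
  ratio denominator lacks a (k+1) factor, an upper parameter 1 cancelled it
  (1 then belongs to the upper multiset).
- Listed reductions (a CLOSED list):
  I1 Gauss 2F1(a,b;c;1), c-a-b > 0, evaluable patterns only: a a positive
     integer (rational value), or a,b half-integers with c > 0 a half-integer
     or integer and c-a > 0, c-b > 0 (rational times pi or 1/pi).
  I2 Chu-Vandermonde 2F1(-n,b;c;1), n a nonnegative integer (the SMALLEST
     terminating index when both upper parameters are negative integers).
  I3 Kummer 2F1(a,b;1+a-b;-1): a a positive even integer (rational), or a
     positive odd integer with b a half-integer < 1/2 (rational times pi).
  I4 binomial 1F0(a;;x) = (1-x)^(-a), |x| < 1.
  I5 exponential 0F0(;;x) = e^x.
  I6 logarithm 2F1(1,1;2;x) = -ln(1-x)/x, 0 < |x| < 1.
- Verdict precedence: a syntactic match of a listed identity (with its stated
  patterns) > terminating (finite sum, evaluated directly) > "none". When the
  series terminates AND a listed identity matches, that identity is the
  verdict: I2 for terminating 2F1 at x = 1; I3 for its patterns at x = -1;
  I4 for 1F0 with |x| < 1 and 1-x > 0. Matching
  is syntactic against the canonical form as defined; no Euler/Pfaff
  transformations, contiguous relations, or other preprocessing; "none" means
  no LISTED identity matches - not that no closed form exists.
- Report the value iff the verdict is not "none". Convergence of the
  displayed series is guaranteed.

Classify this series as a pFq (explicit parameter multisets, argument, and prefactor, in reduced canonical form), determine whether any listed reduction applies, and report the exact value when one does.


Canonical form: C = -\frac{1}{2} times 0F0 with upper {-}, lower {-}, x = \frac{2}{5}. Verdict: this is the exponential series (I5) (the 0F0 exponential series at x = \frac{2}{5}). Hence: \left(-\frac{1}{2}\right) \cdot e^{\frac{2}{5}}.

The tell: t_0 being -\frac{1}{2}, the two k-th powers (prefactor -1/2) combine into one argument.
Step ratio: r(k) = \frac{2}{5} * 1 / [(k+1)] - rational; roots negated = parameters, x = \frac{2}{5}, C = -\frac{1}{2}.
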